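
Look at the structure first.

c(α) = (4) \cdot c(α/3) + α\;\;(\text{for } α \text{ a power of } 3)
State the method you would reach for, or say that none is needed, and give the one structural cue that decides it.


Verdict: the master substitution — the argument shrinks by the factor 3, so measure the index on a logarithmic scale and the recursion becomes a shift.


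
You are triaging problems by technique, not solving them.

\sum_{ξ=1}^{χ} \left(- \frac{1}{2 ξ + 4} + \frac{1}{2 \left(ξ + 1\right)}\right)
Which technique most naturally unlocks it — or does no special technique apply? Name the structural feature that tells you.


Verdict: telescoping — the generic term is a one-step difference of \frac{1}{2 \left(ξ + 1\right)}, so partial sums shortcut to endpoint evaluation.


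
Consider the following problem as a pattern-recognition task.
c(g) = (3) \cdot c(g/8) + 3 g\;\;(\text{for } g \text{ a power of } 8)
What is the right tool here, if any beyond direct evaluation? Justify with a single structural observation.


Method: the master substitution — the argument shrinks by the factor 8, so measure the index on a logarithmic scale and the recursion becomes a shift.


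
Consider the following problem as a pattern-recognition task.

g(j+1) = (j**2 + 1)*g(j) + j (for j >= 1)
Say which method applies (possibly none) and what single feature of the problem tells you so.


Verdict: a summation factor — normalize by the running product of j**2 + 1: the left side becomes a difference, and differences sum.


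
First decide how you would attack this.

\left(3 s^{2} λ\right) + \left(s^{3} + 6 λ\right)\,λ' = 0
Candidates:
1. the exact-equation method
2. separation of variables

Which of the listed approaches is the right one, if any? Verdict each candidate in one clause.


Best approach: the exact-equation method — this form is already the differential of something: the matching mixed partials of 3 s^{2} λ and s^{3} + 6 λ prove it.
- the exact-equation method: yes, a natural case for it.
- separation of variables — no division isolates the independent variable from the unknown.


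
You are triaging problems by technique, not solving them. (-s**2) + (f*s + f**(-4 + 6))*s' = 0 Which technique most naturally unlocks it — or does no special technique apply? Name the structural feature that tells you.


Diagnosis: the homogeneous substitution — scaling f and s together leaves the slope fixed — it depends only on s/f, so substitute the ratio. Suitably rearranged — at times with the variables' roles exchanged — this doubles as a Bernoulli equation; the homogeneous reading needs no such setup.


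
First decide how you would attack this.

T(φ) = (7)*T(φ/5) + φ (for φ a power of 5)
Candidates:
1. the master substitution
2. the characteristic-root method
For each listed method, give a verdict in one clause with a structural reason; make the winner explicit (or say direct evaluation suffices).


Diagnosis: the master substitution — treat m = log base 5 of φ as the new clock: one recursion step advances m by one while φ scales by 5.
- the master substitution — a fit — the right tool for this form.
- the characteristic-root method — the recursion divides its index rather than shifting it — outside the constant-shift family the root method covers.


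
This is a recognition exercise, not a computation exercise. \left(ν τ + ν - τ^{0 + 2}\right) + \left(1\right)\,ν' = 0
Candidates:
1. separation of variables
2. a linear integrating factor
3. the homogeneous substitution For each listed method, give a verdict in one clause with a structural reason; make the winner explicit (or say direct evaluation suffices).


Verdict: a linear integrating factor — linear in the unknown with genuine forcing: multiply through by the exponential of the integrated coefficient and the left side closes into one derivative.
- separation of variables — no division isolates the independent variable from the unknown.
- a linear integrating factor — yes — fits the structure here.
- the homogeneous substitution: rescaling both variables together changes the slope, so no ratio substitution collapses it.


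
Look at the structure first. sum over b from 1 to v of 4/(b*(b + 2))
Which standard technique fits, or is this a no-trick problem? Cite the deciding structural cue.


Method: telescoping — 4/(b*(b + 2)) is a collapsed telescope: expand it into simple fractions to see the cancellation.


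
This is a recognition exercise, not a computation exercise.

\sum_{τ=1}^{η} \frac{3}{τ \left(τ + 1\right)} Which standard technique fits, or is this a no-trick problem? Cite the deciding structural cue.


Method: telescoping — split \frac{3}{τ \left(τ + 1\right)} by partial fractions and the pieces are one function at shifted arguments — interior terms cancel.


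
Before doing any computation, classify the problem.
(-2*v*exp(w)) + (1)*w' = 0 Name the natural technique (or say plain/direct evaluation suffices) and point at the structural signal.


Technique: separation of variables — one side of the product carries the independent variable, the other the unknown — the textbook separation shape.


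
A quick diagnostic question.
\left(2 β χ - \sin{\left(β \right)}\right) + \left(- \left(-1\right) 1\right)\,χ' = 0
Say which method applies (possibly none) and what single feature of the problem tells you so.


Diagnosis: a linear integrating factor — χ enters only linearly with coefficient 2 β; multiply by exp of the integral of 2 β and the left side becomes one derivative.


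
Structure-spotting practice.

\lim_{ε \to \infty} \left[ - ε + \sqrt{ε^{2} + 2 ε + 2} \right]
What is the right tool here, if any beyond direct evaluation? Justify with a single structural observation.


Best approach: conjugate multiplication — two divergent pieces with a minus sign between them and a radical in the mix: rationalize \sqrt{ε^{2} + 2 ε + 2} - ε before any limit law applies.


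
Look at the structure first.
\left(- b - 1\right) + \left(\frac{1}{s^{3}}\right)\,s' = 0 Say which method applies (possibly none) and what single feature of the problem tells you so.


Technique: separation of variables — solved for the derivative, the right side splits multiplicatively into a function of each variable alone — divide and integrate each side. One could also solve this as an exact equation; with each coefficient in its own variable, separating is the same work with fewer steps.


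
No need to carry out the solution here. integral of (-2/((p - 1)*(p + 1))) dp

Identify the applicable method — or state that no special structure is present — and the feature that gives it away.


Best approach: partial fractions — a proper rational integrand whose denominator splits into simpler factors — decompose into partial fractions first.


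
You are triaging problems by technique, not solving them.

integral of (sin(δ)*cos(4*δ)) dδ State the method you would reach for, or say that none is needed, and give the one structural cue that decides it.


Technique: a trigonometric identity — the identity turns sin(δ)*cos(4*δ) into two lone cosines/sines, each trivially integrable.


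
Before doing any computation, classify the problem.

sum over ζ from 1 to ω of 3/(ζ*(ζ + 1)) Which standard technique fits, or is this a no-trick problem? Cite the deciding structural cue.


Best approach: telescoping — the denominator's roots in 3/(ζ*(ζ + 1)) sit an integer apart: decomposition produces a self-cancelling chain.


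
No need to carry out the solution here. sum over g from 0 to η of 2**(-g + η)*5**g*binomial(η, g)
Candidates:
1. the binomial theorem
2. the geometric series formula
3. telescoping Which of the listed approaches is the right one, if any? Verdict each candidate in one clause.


Technique: the binomial theorem — terms weighting binomial(η, g) against matched powers of 5 and 2 reassemble into (5 + 2)^η by the binomial theorem.
- the binomial theorem: applicable, and directly so.
- the geometric series formula: no single multiplier carries one term to the next throughout the sum.
- telescoping — writing out consecutive terms as given produces no pairwise cancellation.


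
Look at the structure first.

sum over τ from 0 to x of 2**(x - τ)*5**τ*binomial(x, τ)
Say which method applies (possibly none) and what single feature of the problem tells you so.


Method: the binomial theorem — the summand is term τ of a binomial expansion in 5 and 2; the whole sum is a single power.


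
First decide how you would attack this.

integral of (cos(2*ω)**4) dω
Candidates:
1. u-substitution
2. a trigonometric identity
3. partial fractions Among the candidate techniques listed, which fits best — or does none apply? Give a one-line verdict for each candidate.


Technique: a trigonometric identity — apply power reduction to cos(2*ω)**4; each application halves the trigonometric degree.
- u-substitution — no subexpression of the integrand serves as a whole-integral substitution inner — individual terms may offer their own, but none carries its derivative as a factor of the full integrand; a working change of variable would have to be constructed from outside the expression.
- a trigonometric identity — yes — fits the structure here.
- partial fractions: the expression is not a ratio of polynomials that decomposes further.


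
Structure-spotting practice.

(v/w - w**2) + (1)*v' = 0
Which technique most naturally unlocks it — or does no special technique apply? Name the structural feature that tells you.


Diagnosis: a linear integrating factor — linear in the unknown with genuine forcing: multiply through by the exponential of the integrated coefficient and the left side closes into one derivative.


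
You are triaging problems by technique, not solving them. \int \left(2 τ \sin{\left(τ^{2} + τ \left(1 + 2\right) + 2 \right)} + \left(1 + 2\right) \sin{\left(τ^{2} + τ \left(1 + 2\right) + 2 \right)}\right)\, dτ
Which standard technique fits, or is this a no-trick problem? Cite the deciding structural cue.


Method: u-substitution — collected, the integrand has one factor that is, up to a constant, the derivative of an inner expression the rest depends on — substitute for that inner expression.


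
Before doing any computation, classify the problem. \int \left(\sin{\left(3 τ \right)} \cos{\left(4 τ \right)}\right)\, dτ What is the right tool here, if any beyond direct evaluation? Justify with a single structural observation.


Technique: a trigonometric identity — distinct frequencies under one product (\sin{\left(3 τ \right)} \cos{\left(4 τ \right)}): the product-to-sum identity is the systematic route to an integrable form.


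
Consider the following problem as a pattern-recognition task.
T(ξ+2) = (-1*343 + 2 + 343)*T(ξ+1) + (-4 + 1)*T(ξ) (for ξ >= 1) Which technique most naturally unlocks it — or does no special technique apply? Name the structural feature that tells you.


Technique: the characteristic-root method — try a geometric ansatz r^ξ: constant coefficients turn the recurrence into one polynomial equation in r.


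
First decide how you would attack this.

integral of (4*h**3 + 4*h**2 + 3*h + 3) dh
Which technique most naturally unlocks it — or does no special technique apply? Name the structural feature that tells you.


Method: no special technique — a term-by-term power-rule job in h; no substitution or rearrangement earns its keep here.


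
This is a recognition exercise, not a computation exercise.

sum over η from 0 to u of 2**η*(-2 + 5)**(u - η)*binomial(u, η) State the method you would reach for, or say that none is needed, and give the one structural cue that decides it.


Best approach: the binomial theorem — the summand is term η of a binomial expansion in 2 and (-2 + 5); the whole sum is a single power.


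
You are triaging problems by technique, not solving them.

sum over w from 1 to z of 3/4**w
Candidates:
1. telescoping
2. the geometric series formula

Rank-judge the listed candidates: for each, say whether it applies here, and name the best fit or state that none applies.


Diagnosis: the geometric series formula — consecutive terms stand in a fixed index-free ratio — the geometric sum formula closes it.
- telescoping: the summand is not presented as a shifted difference — a telescoping rewrite may exist, but the displayed structure does not offer one.
- the geometric series formula: a fit — the right tool for this form.


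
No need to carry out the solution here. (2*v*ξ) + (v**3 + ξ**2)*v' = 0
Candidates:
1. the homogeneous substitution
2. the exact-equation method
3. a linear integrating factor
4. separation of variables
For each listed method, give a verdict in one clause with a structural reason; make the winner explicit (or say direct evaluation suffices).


Technique: the exact-equation method — the mixed-partials test passes for 2*v*ξ and v**3 + ξ**2, so a potential function exists as presented.
- the homogeneous substitution: solved for the derivative, the right side changes under joint scaling of the two variables.
- the exact-equation method — a fit — the right tool for this form.
- a linear integrating factor — the unknown enters nonlinearly (through a power, a denominator, or a transcendental function), which the linear integrating-factor recipe cannot absorb as-is — any repair would come from a preliminary substitution, not the factor.
- separation of variables — the two dependences are entangled, not a clean product of one-variable pieces.


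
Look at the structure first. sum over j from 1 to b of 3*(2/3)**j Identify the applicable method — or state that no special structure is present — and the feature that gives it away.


Best approach: the geometric series formula — check a ratio of consecutive terms: it is 2/3, independent of the index, so the geometric formula closes the sum.


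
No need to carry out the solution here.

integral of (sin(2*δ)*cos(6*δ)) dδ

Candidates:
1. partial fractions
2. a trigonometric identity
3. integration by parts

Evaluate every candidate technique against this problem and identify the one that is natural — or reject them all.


Verdict: a trigonometric identity — sin(2*δ)*cos(6*δ) mixes two frequencies; the product-to-sum identity splits it into single-frequency sinusoids.
- partial fractions: there is no rational-function structure to decompose.
- a trigonometric identity — applies; the problem has the shape this method handles.
- integration by parts — not the fit here: there is no polynomial factor to ladder down — parts can still close the trigonometric product by recursion, though the identity rewrite is the direct route.


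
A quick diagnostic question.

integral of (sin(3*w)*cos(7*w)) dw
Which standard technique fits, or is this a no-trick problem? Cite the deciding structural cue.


Verdict: a trigonometric identity — two different frequencies multiply in sin(3*w)*cos(7*w); the product-to-sum formula separates them.


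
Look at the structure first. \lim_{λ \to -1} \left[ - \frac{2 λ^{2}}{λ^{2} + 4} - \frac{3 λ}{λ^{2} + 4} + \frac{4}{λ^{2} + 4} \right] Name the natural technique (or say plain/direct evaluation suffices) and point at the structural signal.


Diagnosis: no special technique — nothing blocks direct substitution at -1: plug in and finish.


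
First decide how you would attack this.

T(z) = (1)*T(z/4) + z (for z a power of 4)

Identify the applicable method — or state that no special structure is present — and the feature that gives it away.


Best approach: the master substitution — a divide-and-conquer shape: argument z/4, so change variables with z = 4^m and solve the linear version.


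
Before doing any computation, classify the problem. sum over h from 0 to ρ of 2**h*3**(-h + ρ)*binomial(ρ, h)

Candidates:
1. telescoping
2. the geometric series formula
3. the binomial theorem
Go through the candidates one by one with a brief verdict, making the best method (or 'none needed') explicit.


Method: the binomial theorem — terms weighting binomial(ρ, h) against matched powers of 2 and 3 reassemble into (2 + 3)^ρ by the binomial theorem.
- telescoping: writing out consecutive terms as given produces no pairwise cancellation.
- the geometric series formula: the term-to-term ratio changes with the index, so the geometric formula cannot close it.
- the binomial theorem — a fit — the right tool for this form.


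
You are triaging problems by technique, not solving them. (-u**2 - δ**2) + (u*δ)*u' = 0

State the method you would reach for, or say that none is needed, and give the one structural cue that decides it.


Best approach: the homogeneous substitution — the slope is degree-zero homogeneous: the ratio substitution v = u/δ collapses it. This doubles as a Bernoulli equation in the unknown as written; the homogeneous route needs no setup at all.


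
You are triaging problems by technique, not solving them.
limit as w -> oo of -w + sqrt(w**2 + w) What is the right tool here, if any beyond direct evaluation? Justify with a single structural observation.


Best approach: conjugate multiplication — divergence minus divergence hides a finite answer — expose it by pairing sqrt(w**2 + w) - w with its conjugate.


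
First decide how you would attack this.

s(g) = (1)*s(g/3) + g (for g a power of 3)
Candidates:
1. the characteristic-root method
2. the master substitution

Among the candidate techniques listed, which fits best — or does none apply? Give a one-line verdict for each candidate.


Technique: the master substitution — a divide-and-conquer shape: argument g/3, so change variables with g = 3^m and solve the linear version.
- the characteristic-root method — the recursion divides its index rather than shifting it — outside the constant-shift family the root method covers.
- the master substitution — yes — fits the structure here.


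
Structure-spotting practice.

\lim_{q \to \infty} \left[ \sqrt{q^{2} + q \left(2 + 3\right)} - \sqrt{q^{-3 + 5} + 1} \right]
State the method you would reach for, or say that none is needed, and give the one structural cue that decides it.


Diagnosis: conjugate multiplication — infinity minus infinity with a radical in play — multiply by the conjugate so the divergences of \sqrt{q^{2} + q \left(2 + 3\right)} and \sqrt{q^{-3 + 5} + 1} annihilate.


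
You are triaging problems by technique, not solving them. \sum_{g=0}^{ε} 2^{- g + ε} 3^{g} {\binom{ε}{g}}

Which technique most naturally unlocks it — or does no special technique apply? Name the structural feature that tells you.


Diagnosis: the binomial theorem — terms weighting {\binom{ε}{g}} against matched powers of 3 and 2 reassemble into (3 + 2)^ε by the binomial theorem.


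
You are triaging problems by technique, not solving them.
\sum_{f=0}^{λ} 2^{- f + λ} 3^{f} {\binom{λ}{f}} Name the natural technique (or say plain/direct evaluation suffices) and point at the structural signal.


Method: the binomial theorem — the summand is term f of a binomial expansion in 3 and 2; the whole sum is a single power.


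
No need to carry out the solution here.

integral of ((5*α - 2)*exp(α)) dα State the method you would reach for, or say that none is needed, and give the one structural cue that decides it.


Verdict: integration by parts — differentiate 5*α - 2, integrate exp(α): each pass lowers the polynomial degree, so parts terminates.


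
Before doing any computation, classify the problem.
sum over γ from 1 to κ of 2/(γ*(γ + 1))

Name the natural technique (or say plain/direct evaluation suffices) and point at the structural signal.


Diagnosis: telescoping — after splitting 2/(γ*(γ + 1)) into partial fractions, the pieces are shifted copies of one function and cancel telescopically.


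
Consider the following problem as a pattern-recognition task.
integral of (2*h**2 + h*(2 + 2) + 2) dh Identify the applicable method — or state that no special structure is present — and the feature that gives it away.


Best approach: no special technique — the integrand is a sum of constant multiples of powers of h — integrate term by term.


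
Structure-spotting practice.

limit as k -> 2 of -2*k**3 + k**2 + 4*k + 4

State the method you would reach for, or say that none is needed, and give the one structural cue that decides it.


Method: no special technique — nothing blocks direct substitution at 2: plug in and finish.


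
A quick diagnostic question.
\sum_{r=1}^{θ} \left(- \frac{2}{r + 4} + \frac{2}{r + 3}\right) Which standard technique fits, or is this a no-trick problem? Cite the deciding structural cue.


Best approach: telescoping — the piece each term subtracts is \frac{2}{r + 3} advanced by one index, and it reappears with a plus sign leading the following term — the sum collapses to its boundary terms.


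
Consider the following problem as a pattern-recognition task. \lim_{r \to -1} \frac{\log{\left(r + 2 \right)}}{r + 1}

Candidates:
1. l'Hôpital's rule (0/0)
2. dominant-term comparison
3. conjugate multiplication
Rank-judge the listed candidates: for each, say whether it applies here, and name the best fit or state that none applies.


Verdict: l'Hôpital's rule (0/0) — both numerator and denominator vanish at -1: the genuine 0/0 indeterminate that l'Hôpital exists for. Known elementary limits would finish this too — the rule just bypasses the case analysis.
- l'Hôpital's rule (0/0): yes, a natural case for it.
- dominant-term comparison — no ranking of term growth rates resolves the limit here.
- conjugate multiplication — rationalization has no target — no divergent radical difference appears.


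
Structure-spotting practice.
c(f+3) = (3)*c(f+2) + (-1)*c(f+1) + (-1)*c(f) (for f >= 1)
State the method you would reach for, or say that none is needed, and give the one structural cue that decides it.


Diagnosis: the characteristic-root method — fixed numeric weights on consecutive terms and no forcing term added: the root method in its home territory.


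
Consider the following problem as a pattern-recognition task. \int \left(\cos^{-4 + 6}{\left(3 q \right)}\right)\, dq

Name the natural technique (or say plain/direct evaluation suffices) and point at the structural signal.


Diagnosis: a trigonometric identity — \cos^{-4 + 6}{\left(3 q \right)} calls for power reduction: rewrite via double angles before any antiderivative is attempted.


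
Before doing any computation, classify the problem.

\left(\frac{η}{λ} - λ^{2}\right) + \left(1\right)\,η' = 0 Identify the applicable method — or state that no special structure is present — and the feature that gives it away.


Technique: a linear integrating factor — the unknown enters only to the first power against a nonzero forcing term — the integrating-factor template applies directly.


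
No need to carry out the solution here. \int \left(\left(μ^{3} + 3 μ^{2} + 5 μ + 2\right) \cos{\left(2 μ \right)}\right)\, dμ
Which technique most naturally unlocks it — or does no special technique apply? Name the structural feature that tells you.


Technique: integration by parts — a polynomial factor μ^{3} + 3 μ^{2} + 5 μ + 2 multiplies \cos{\left(2 μ \right)}; differentiating μ^{3} + 3 μ^{2} + 5 μ + 2 lowers its degree while \cos{\left(2 μ \right)} integrates cleanly, so parts wins.


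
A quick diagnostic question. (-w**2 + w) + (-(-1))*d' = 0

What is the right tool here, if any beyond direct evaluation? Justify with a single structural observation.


Method: no special technique — the slope is a pure function of w; integrate both sides and be done.


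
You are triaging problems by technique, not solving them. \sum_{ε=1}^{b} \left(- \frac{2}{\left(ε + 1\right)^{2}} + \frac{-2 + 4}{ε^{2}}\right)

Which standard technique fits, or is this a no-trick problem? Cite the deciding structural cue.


Best approach: telescoping — the summand is built as \frac{-2 + 4}{ε^{2}} minus its own successor — adjacent terms annihilate down the line.


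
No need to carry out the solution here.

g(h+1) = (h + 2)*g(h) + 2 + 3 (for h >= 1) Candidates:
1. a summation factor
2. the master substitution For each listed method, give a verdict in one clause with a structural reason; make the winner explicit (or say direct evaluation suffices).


Method: a summation factor — first-order, linear, moving coefficient h + 2: the discrete analogue of an integrating factor handles it.
- a summation factor — yes, a natural case for it.
- the master substitution: there is no divide-the-index recursive argument.


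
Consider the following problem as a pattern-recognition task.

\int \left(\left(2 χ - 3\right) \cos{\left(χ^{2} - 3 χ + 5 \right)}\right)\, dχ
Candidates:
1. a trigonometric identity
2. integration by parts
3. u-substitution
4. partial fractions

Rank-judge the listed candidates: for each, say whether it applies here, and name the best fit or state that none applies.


Best approach: u-substitution — set u = χ^{2} - 3 χ + 5: a constant multiple of its derivative, namely 2 χ - 3, is present as a factor once the integrand is collected, so the du is sitting there waiting.
- a trigonometric identity: no identity rewrites this into an easier trigonometric form.
- integration by parts: the non-polynomial partner is not one of the parts kernels — exp, sine, or cosine with a degree-1 argument, or a logarithm.
- u-substitution — a fit — the right tool for this form.
- partial fractions — there is no rational-function structure to decompose.


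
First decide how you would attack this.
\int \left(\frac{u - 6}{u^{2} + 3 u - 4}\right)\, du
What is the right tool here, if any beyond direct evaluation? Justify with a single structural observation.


Method: partial fractions — a proper rational integrand whose denominator splits into simpler factors — decompose into partial fractions first.


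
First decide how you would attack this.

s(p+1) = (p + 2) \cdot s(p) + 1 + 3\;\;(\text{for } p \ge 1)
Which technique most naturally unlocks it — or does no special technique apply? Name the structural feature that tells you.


Technique: a summation factor — first-order, linear, moving coefficient p + 2: the discrete analogue of an integrating factor handles it.


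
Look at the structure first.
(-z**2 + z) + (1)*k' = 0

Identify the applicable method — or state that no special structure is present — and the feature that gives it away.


Verdict: no special technique — solved for the derivative, no k appears — this is antidifferentiation in z wearing ODE clothing.


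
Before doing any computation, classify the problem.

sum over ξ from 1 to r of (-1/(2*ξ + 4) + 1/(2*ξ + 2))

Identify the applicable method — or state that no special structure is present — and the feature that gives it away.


Best approach: telescoping — the piece each term subtracts is 1/(2*ξ + 2) advanced by one index, and it reappears with a plus sign leading the following term — the sum collapses to its boundary terms.


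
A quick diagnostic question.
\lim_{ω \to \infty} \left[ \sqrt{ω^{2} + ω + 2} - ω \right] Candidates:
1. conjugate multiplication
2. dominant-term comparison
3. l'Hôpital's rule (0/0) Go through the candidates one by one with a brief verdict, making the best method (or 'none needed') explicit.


Method: conjugate multiplication — an infinity-minus-infinity difference with a surviving radical — multiply by the conjugate to cancel the divergence.
- conjugate multiplication — yes — fits the structure here.
- dominant-term comparison: this is not a rational comparison of growth rates at infinity.
- l'Hôpital's rule (0/0) — no quotient structure at all: the clash is ∞ minus ∞, which rationalizing converts into a tractable ratio.


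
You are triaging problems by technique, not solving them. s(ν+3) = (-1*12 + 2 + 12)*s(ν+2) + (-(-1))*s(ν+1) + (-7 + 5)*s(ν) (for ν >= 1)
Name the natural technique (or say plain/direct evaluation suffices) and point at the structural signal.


Method: the characteristic-root method — the recurrence is linear and homogeneous with constant coefficients, so the ansatz r^ν turns it into a polynomial equation for r.


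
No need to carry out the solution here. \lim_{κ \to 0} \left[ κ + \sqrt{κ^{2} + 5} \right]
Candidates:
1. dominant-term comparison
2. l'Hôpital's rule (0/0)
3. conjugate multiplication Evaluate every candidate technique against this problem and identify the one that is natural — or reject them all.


Best approach: no special technique — nothing blocks direct substitution at 0: plug in and finish.
- dominant-term comparison: no dominant-degree comparison decides it.
- l'Hôpital's rule (0/0): evaluation at the point is determinate, so the rule has nothing to repair.
- conjugate multiplication — there are no radicals in tension whose conjugate would simplify matters.


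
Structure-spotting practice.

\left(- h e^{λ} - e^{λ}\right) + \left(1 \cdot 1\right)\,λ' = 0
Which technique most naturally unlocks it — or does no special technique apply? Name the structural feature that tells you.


Best approach: separation of variables — one side of the product carries the independent variable, the other the unknown — the textbook separation shape.


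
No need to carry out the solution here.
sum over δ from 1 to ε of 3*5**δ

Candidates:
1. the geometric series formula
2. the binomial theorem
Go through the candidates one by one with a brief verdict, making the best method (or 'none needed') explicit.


Verdict: the geometric series formula — check a ratio of consecutive terms: it is 5, independent of the index, so the geometric formula closes the sum.
- the geometric series formula — applicable, and directly so.
- the binomial theorem: no binomial coefficients pair up with complementary powers here.


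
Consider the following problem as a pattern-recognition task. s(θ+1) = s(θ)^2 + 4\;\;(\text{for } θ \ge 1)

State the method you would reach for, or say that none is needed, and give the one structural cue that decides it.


Diagnosis: no special technique — the recurrence is nonlinear in the sequence values; study it directly, no linear machinery applies.


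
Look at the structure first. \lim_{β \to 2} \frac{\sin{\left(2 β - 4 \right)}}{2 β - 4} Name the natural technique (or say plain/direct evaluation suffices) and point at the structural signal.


Method: l'Hôpital's rule (0/0) — both numerator and denominator vanish at 2: the genuine 0/0 indeterminate that l'Hôpital exists for. A first-order expansion at the point is an equally standard path; the rule packages it.


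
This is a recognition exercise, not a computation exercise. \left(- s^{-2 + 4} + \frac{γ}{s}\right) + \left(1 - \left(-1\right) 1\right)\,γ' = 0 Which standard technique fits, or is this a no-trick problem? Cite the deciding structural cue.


Verdict: a linear integrating factor — the unknown enters only to the first power against a nonzero forcing term — the integrating-factor template applies directly.


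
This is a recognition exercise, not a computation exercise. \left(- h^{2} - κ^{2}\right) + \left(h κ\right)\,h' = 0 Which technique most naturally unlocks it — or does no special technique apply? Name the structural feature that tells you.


Technique: the homogeneous substitution — scaling κ and h together leaves the slope fixed — it depends only on h/κ, so substitute the ratio. A Bernoulli substitution is a fair alternative on this equation directly; the homogeneous reading takes it as given.


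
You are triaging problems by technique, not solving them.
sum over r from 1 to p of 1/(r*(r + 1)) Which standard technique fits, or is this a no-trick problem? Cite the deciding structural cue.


Best approach: telescoping — one partial-fraction pass turns 1/(r*(r + 1)) into a shifted difference, and shifted differences telescope.


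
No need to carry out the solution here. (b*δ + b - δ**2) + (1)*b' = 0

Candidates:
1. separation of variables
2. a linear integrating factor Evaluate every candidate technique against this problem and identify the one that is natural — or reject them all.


Verdict: a linear integrating factor — linear in the unknown with genuine forcing: multiply through by the exponential of the integrated coefficient and the left side closes into one derivative.
- separation of variables — the two dependences are entangled, not a clean product of one-variable pieces.
- a linear integrating factor: applies; the problem has the shape this method handles.


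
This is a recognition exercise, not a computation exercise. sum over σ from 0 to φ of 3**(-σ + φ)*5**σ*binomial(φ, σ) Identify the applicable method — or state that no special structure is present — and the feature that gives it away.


Verdict: the binomial theorem — the summand is term σ of a binomial expansion in 5 and 3; the whole sum is a single power.


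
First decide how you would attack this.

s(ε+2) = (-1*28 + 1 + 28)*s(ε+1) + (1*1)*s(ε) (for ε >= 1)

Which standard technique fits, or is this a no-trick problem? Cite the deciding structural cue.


Best approach: the characteristic-root method — this is the constant-coefficient homogeneous case — the whole solution in ε reduces to a polynomial's roots.


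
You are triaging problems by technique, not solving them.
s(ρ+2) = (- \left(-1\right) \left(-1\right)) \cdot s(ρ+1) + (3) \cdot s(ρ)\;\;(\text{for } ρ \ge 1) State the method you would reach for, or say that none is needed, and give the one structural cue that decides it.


Diagnosis: the characteristic-root method — the recurrence is linear and homogeneous with constant coefficients, so the ansatz r^ρ turns it into a polynomial equation for r.


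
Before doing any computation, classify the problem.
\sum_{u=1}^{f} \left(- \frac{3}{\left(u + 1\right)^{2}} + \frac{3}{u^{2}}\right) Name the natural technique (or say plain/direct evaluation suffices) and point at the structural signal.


Best approach: telescoping — the summand is \frac{3}{u^{2}} minus the same expression shifted by one, so consecutive terms cancel in pairs.


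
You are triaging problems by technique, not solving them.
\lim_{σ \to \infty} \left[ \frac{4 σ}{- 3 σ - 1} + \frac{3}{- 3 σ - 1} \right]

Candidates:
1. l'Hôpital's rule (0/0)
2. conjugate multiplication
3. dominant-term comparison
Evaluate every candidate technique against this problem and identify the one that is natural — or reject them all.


Method: dominant-term comparison — growth-rate triage: the leading powers of σ decide the limit, everything else is noise.
- l'Hôpital's rule (0/0): no 0/0 form appears: written as one quotient, top and bottom both grow without bound, and the ratio is decided by their leading terms.
- conjugate multiplication: rationalization has no target — no divergent radical difference appears.
- dominant-term comparison: applicable, and directly so.


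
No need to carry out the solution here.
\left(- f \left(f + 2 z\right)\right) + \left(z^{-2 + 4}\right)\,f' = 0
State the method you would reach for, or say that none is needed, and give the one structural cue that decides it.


Verdict: the homogeneous substitution — the slope's numerator and denominator share total degree; set v = f/z and the equation drops to separable form. This doubles as a Bernoulli equation in the unknown as written; the homogeneous route needs no setup at all.


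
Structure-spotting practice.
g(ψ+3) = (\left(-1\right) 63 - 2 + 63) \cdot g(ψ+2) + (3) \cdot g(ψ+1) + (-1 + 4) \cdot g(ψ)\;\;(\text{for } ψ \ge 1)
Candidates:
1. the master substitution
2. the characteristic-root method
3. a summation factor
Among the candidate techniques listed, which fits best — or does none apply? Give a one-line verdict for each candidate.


Diagnosis: the characteristic-root method — the recurrence is linear and homogeneous with constant coefficients, so the ansatz r^ψ turns it into a polynomial equation for r.
- the master substitution — the recursion shifts the index rather than dividing it.
- the characteristic-root method: yes — fits the structure here.
- a summation factor: a summation factor telescopes one-step recursions; this one carries higher-order memory.


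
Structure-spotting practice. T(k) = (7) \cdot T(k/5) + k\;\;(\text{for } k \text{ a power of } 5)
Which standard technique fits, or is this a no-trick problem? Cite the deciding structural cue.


Verdict: the master substitution — treat m = log base 5 of k as the new clock: one recursion step advances m by one while k scales by 5.


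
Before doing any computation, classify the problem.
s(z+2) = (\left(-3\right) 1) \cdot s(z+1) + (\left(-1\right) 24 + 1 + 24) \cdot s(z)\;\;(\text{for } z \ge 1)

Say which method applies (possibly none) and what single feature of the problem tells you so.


Technique: the characteristic-root method — this is the constant-coefficient homogeneous case — the whole solution in z reduces to a polynomial's roots.


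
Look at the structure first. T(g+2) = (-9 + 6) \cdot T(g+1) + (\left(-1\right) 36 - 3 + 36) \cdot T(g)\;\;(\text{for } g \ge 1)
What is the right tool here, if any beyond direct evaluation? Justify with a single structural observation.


Best approach: the characteristic-root method — linear, homogeneous, constant coefficients: solutions of the form r^g exist — find the roots of the characteristic polynomial.


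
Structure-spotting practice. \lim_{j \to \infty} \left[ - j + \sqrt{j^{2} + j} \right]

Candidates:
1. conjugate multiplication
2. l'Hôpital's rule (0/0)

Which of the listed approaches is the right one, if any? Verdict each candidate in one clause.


Method: conjugate multiplication — this difference gives up after one conjugate multiplication — the radical structure cancels against its conjugate.
- conjugate multiplication — yes — fits the structure here.
- l'Hôpital's rule (0/0): no quotient structure at all: the clash is ∞ minus ∞, which rationalizing converts into a tractable ratio.


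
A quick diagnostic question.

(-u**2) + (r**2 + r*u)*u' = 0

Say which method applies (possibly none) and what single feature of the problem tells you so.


Technique: the homogeneous substitution — scaling r and u together leaves the slope fixed — it depends only on u/r, so substitute the ratio. A Bernoulli-style rewrite — possibly after exchanging which variable is treated as dependent — would work as well; the homogeneous substitution is the more immediate reading here.


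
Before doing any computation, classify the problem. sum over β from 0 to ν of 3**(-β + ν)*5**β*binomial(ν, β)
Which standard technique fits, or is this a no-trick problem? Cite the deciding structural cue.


Diagnosis: the binomial theorem — binomial(ν, β) weighting matched powers of 5 and 3 is the expanded form of (5 + 3)^ν — fold it back up.


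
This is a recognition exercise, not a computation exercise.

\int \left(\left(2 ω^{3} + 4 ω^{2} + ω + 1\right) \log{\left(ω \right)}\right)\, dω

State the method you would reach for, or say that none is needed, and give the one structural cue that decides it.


Best approach: integration by parts — the logarithm \log{\left(ω \right)} has no power-rule antiderivative to read off directly, but its derivative is algebraic — so differentiate \log{\left(ω \right)} and integrate the polynomial factor 2 ω^{3} + 4 ω^{2} + ω + 1.


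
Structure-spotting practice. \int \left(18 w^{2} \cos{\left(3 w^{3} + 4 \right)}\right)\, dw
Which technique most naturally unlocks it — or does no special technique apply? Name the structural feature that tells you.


Verdict: u-substitution — set u = 3 w^{3} + 4: a constant multiple of its derivative, namely 18 w^{2}, is present as a factor once the integrand is collected, so the du is sitting there waiting.
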